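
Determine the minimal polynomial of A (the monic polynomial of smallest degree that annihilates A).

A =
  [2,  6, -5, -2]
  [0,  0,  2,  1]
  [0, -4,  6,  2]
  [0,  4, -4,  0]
x^2 - 4*x + 4

The characteristic polynomial is χ_A(x) = (x - 2)^4, so the eigenvalues are known. The minimal polynomial is
  m_A(x) = Π_λ (x − λ)^{k_λ}
where k_λ is the size of the *largest* Jordan block for λ (equivalently, the smallest k with (A − λI)^k v = 0 for every generalised eigenvector v of λ).

  λ = 2: largest Jordan block has size 2, contributing (x − 2)^2

So m_A(x) = (x - 2)^2 = x^2 - 4*x + 4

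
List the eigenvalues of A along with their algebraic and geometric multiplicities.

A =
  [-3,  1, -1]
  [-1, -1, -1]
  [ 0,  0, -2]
λ = -2: alg = 3, geom = 2

Step 1 — factor the characteristic polynomial to read off the algebraic multiplicities:
  χ_A(x) = (x + 2)^3

Step 2 — compute geometric multiplicities via the rank-nullity identity g(λ) = n − rank(A − λI):
  rank(A − (-2)·I) = 1, so dim ker(A − (-2)·I) = n − 1 = 2

Summary:
  λ = -2: algebraic multiplicity = 3, geometric multiplicity = 2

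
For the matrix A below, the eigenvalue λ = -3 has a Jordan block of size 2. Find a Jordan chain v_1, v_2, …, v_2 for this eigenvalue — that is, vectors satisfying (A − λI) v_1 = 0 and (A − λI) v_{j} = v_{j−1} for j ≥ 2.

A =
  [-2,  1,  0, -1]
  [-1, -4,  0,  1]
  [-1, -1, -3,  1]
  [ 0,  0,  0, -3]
A Jordan chain for λ = -3 of length 2:
v_1 = (1, -1, -1, 0)ᵀ
v_2 = (1, 0, 0, 0)ᵀ

Let N = A − (-3)·I. We want v_2 with N^2 v_2 = 0 but N^1 v_2 ≠ 0; then v_{j-1} := N · v_j for j = 2, …, 2.

Pick v_2 = (1, 0, 0, 0)ᵀ.
Then v_1 = N · v_2 = (1, -1, -1, 0)ᵀ.

Sanity check: (A − (-3)·I) v_1 = (0, 0, 0, 0)ᵀ = 0. ✓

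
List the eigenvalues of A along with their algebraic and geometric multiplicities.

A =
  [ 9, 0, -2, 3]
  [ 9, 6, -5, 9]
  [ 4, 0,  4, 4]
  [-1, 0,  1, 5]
λ = 6: alg = 4, geom = 2

Step 1 — factor the characteristic polynomial to read off the algebraic multiplicities:
  χ_A(x) = (x - 6)^4

Step 2 — compute geometric multiplicities via the rank-nullity identity g(λ) = n − rank(A − λI):
  rank(A − (6)·I) = 2, so dim ker(A − (6)·I) = n − 2 = 2

Summary:
  λ = 6: algebraic multiplicity = 4, geometric multiplicity = 2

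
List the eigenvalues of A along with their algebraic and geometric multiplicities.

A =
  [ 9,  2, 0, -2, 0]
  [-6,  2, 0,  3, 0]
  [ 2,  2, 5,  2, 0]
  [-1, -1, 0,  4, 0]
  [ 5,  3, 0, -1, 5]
λ = 5: alg = 5, geom = 3

Step 1 — factor the characteristic polynomial to read off the algebraic multiplicities:
  χ_A(x) = (x - 5)^5

Step 2 — compute geometric multiplicities via the rank-nullity identity g(λ) = n − rank(A − λI):
  rank(A − (5)·I) = 2, so dim ker(A − (5)·I) = n − 2 = 3

Summary:
  λ = 5: algebraic multiplicity = 5, geometric multiplicity = 3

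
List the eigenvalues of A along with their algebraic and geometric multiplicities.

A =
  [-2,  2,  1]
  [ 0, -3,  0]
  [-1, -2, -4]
λ = -3: alg = 3, geom = 2

Step 1 — factor the characteristic polynomial to read off the algebraic multiplicities:
  χ_A(x) = (x + 3)^3

Step 2 — compute geometric multiplicities via the rank-nullity identity g(λ) = n − rank(A − λI):
  rank(A − (-3)·I) = 1, so dim ker(A − (-3)·I) = n − 1 = 2

Summary:
  λ = -3: algebraic multiplicity = 3, geometric multiplicity = 2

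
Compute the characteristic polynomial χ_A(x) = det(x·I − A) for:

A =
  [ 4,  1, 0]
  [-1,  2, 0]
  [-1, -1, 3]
x^3 - 9*x^2 + 27*x - 27

Expanding det(x·I − A) (e.g. by cofactor expansion or by noting that A is similar to its Jordan form J, which has the same characteristic polynomial as A) gives
  χ_A(x) = x^3 - 9*x^2 + 27*x - 27
which factors as (x - 3)^3. The eigenvalues (with algebraic multiplicities) are λ = 3 with multiplicity 3.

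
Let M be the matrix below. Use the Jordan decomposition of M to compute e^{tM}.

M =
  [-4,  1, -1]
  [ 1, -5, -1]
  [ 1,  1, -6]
e^{tM} =
  [t^2*exp(-5*t)/2 + t*exp(-5*t) + exp(-5*t), t*exp(-5*t), -t^2*exp(-5*t)/2 - t*exp(-5*t)]
  [t*exp(-5*t), exp(-5*t), -t*exp(-5*t)]
  [t^2*exp(-5*t)/2 + t*exp(-5*t), t*exp(-5*t), -t^2*exp(-5*t)/2 - t*exp(-5*t) + exp(-5*t)]

Strategy: write M = P · J · P⁻¹ where J is a Jordan canonical form, so e^{tM} = P · e^{tJ} · P⁻¹, and e^{tJ} can be computed block-by-block.

M has Jordan form
J =
  [-5,  1,  0]
  [ 0, -5,  1]
  [ 0,  0, -5]
(up to reordering of blocks).

Per-block formulas:
  For a 3×3 Jordan block J_3(-5): exp(t · J_3(-5)) = e^(-5t)·(I + t·N + (t^2/2)·N^2), where N is the 3×3 nilpotent shift.

After assembling e^{tJ} and conjugating by P, we get:

e^{tM} =
  [t^2*exp(-5*t)/2 + t*exp(-5*t) + exp(-5*t), t*exp(-5*t), -t^2*exp(-5*t)/2 - t*exp(-5*t)]
  [t*exp(-5*t), exp(-5*t), -t*exp(-5*t)]
  [t^2*exp(-5*t)/2 + t*exp(-5*t), t*exp(-5*t), -t^2*exp(-5*t)/2 - t*exp(-5*t) + exp(-5*t)]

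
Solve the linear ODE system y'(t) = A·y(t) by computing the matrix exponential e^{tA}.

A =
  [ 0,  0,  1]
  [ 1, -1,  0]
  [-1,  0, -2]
e^{tA} =
  [t*exp(-t) + exp(-t), 0, t*exp(-t)]
  [t^2*exp(-t)/2 + t*exp(-t), exp(-t), t^2*exp(-t)/2]
  [-t*exp(-t), 0, -t*exp(-t) + exp(-t)]

Strategy: write A = P · J · P⁻¹ where J is a Jordan canonical form, so e^{tA} = P · e^{tJ} · P⁻¹, and e^{tJ} can be computed block-by-block.

A has Jordan form
J =
  [-1,  1,  0]
  [ 0, -1,  1]
  [ 0,  0, -1]
(up to reordering of blocks).

Per-block formulas:
  For a 3×3 Jordan block J_3(-1): exp(t · J_3(-1)) = e^(-1t)·(I + t·N + (t^2/2)·N^2), where N is the 3×3 nilpotent shift.

After assembling e^{tJ} and conjugating by P, we get:

e^{tA} =
  [t*exp(-t) + exp(-t), 0, t*exp(-t)]
  [t^2*exp(-t)/2 + t*exp(-t), exp(-t), t^2*exp(-t)/2]
  [-t*exp(-t), 0, -t*exp(-t) + exp(-t)]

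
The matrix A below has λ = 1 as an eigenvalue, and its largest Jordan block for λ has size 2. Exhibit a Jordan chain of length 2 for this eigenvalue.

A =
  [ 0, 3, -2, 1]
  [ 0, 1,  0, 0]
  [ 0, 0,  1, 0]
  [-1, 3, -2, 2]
A Jordan chain for λ = 1 of length 2:
v_1 = (-1, 0, 0, -1)ᵀ
v_2 = (1, 0, 0, 0)ᵀ

Let N = A − (1)·I. We want v_2 with N^2 v_2 = 0 but N^1 v_2 ≠ 0; then v_{j-1} := N · v_j for j = 2, …, 2.

Pick v_2 = (1, 0, 0, 0)ᵀ.
Then v_1 = N · v_2 = (-1, 0, 0, -1)ᵀ.

Sanity check: (A − (1)·I) v_1 = (0, 0, 0, 0)ᵀ = 0. ✓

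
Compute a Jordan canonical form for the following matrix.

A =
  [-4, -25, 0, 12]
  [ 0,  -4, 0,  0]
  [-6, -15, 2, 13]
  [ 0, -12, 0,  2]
J_2(-4) ⊕ J_2(2)

The characteristic polynomial is
  det(x·I − A) = x^4 + 4*x^3 - 12*x^2 - 32*x + 64 = (x - 2)^2*(x + 4)^2

Eigenvalues and multiplicities (the geometric multiplicity of λ is n − rank(A − λI), which equals the number of Jordan blocks for λ):
  λ = -4: algebraic multiplicity = 2, geometric multiplicity = 1
  λ = 2: algebraic multiplicity = 2, geometric multiplicity = 1

Determining the block sizes for each eigenvalue:
  λ = -4: one block (gm = 1), so the single block has size am = 2 → block sizes [2]
  λ = 2: one block (gm = 1), so the single block has size am = 2 → block sizes [2]

Assembling the blocks gives a Jordan form
J =
  [-4,  1, 0, 0]
  [ 0, -4, 0, 0]
  [ 0,  0, 2, 1]
  [ 0,  0, 0, 2]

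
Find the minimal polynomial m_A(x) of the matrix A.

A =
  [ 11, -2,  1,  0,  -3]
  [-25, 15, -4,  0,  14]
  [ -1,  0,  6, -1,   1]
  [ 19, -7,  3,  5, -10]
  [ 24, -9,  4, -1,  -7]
x^3 - 18*x^2 + 108*x - 216

The characteristic polynomial is χ_A(x) = (x - 6)^5, so the eigenvalues are known. The minimal polynomial is
  m_A(x) = Π_λ (x − λ)^{k_λ}
where k_λ is the size of the *largest* Jordan block for λ (equivalently, the smallest k with (A − λI)^k v = 0 for every generalised eigenvector v of λ).

  λ = 6: largest Jordan block has size 3, contributing (x − 6)^3

So m_A(x) = (x - 6)^3 = x^3 - 18*x^2 + 108*x - 216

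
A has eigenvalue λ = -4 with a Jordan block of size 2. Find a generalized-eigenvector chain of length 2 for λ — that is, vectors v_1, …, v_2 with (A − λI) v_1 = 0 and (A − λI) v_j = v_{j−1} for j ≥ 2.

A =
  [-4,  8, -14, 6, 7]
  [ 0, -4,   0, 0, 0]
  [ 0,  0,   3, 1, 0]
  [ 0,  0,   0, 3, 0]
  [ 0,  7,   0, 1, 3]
A Jordan chain for λ = -4 of length 2:
v_1 = (1, 0, 0, 0, 0)ᵀ
v_2 = (0, 1, 0, 0, -1)ᵀ

Let N = A − (-4)·I. We want v_2 with N^2 v_2 = 0 but N^1 v_2 ≠ 0; then v_{j-1} := N · v_j for j = 2, …, 2.

Pick v_2 = (0, 1, 0, 0, -1)ᵀ.
Then v_1 = N · v_2 = (1, 0, 0, 0, 0)ᵀ.

Sanity check: (A − (-4)·I) v_1 = (0, 0, 0, 0, 0)ᵀ = 0. ✓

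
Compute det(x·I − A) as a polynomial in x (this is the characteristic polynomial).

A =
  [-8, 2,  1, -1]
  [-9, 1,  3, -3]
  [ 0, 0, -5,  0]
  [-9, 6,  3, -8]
x^4 + 20*x^3 + 150*x^2 + 500*x + 625

Expanding det(x·I − A) (e.g. by cofactor expansion or by noting that A is similar to its Jordan form J, which has the same characteristic polynomial as A) gives
  χ_A(x) = x^4 + 20*x^3 + 150*x^2 + 500*x + 625
which factors as (x + 5)^4. The eigenvalues (with algebraic multiplicities) are λ = -5 with multiplicity 4.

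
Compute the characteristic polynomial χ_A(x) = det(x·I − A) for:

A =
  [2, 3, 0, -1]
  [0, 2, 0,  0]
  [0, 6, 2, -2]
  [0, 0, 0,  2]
x^4 - 8*x^3 + 24*x^2 - 32*x + 16

Expanding det(x·I − A) (e.g. by cofactor expansion or by noting that A is similar to its Jordan form J, which has the same characteristic polynomial as A) gives
  χ_A(x) = x^4 - 8*x^3 + 24*x^2 - 32*x + 16
which factors as (x - 2)^4. The eigenvalues (with algebraic multiplicities) are λ = 2 with multiplicity 4.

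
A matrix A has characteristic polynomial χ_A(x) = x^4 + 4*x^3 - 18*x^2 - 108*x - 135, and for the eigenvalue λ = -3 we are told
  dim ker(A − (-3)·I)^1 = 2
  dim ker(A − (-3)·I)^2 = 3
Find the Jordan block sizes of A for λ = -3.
Block sizes for λ = -3: [2, 1]

From the dimensions of kernels of powers, the number of Jordan blocks of size at least j is d_j − d_{j−1} where d_j = dim ker(N^j) (with d_0 = 0). Computing the differences gives [2, 1].
The number of blocks of size exactly k is (#blocks of size ≥ k) − (#blocks of size ≥ k + 1), so the partition is: 1 block(s) of size 1, 1 block(s) of size 2.
In nonincreasing order the block sizes are [2, 1].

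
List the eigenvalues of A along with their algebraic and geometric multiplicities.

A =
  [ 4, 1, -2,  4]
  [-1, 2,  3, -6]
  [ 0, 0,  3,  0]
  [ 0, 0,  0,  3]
λ = 3: alg = 4, geom = 2

Step 1 — factor the characteristic polynomial to read off the algebraic multiplicities:
  χ_A(x) = (x - 3)^4

Step 2 — compute geometric multiplicities via the rank-nullity identity g(λ) = n − rank(A − λI):
  rank(A − (3)·I) = 2, so dim ker(A − (3)·I) = n − 2 = 2

Summary:
  λ = 3: algebraic multiplicity = 4, geometric multiplicity = 2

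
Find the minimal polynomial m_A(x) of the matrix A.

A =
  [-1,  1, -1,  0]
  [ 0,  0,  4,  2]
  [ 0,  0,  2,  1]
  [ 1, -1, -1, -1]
x^3

The characteristic polynomial is χ_A(x) = x^4, so the eigenvalues are known. The minimal polynomial is
  m_A(x) = Π_λ (x − λ)^{k_λ}
where k_λ is the size of the *largest* Jordan block for λ (equivalently, the smallest k with (A − λI)^k v = 0 for every generalised eigenvector v of λ).

  λ = 0: largest Jordan block has size 3, contributing (x − 0)^3

So m_A(x) = x^3 = x^3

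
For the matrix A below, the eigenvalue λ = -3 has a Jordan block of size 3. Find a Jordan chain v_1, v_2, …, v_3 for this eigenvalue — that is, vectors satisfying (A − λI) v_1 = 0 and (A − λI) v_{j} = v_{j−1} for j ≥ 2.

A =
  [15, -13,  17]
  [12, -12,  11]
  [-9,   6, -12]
A Jordan chain for λ = -3 of length 3:
v_1 = (15, 9, -9)ᵀ
v_2 = (18, 12, -9)ᵀ
v_3 = (1, 0, 0)ᵀ

Let N = A − (-3)·I. We want v_3 with N^3 v_3 = 0 but N^2 v_3 ≠ 0; then v_{j-1} := N · v_j for j = 3, …, 2.

Pick v_3 = (1, 0, 0)ᵀ.
Then v_2 = N · v_3 = (18, 12, -9)ᵀ.
Then v_1 = N · v_2 = (15, 9, -9)ᵀ.

Sanity check: (A − (-3)·I) v_1 = (0, 0, 0)ᵀ = 0. ✓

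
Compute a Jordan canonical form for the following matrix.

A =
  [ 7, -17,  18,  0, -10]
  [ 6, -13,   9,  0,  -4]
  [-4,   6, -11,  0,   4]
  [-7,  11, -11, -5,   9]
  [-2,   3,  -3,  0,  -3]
J_3(-5) ⊕ J_2(-5)

The characteristic polynomial is
  det(x·I − A) = x^5 + 25*x^4 + 250*x^3 + 1250*x^2 + 3125*x + 3125 = (x + 5)^5

Eigenvalues and multiplicities (the geometric multiplicity of λ is n − rank(A − λI), which equals the number of Jordan blocks for λ):
  λ = -5: algebraic multiplicity = 5, geometric multiplicity = 2

Determining the block sizes for each eigenvalue:
  λ = -5: with am = 5 and gm = 2, the partition is not yet determined (e.g. several partitions of 5 into 2 parts exist). Let N = A − (-5)·I. Computing rank(N^1) = 3, rank(N^2) = 1, rank(N^3) = 0; the number of blocks of size ≥ j is rank(N^{j−1}) − rank(N^j), giving [2, 2, 1]. So we have 1 block(s) of size 3, 1 block(s) of size 2 → block sizes [3, 2]

Assembling the blocks gives a Jordan form
J =
  [-5,  1,  0,  0,  0]
  [ 0, -5,  1,  0,  0]
  [ 0,  0, -5,  0,  0]
  [ 0,  0,  0, -5,  1]
  [ 0,  0,  0,  0, -5]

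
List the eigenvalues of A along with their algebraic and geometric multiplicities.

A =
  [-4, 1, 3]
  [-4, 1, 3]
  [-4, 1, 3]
λ = 0: alg = 3, geom = 2

Step 1 — factor the characteristic polynomial to read off the algebraic multiplicities:
  χ_A(x) = x^3

Step 2 — compute geometric multiplicities via the rank-nullity identity g(λ) = n − rank(A − λI):
  rank(A − (0)·I) = 1, so dim ker(A − (0)·I) = n − 1 = 2

Summary:
  λ = 0: algebraic multiplicity = 3, geometric multiplicity = 2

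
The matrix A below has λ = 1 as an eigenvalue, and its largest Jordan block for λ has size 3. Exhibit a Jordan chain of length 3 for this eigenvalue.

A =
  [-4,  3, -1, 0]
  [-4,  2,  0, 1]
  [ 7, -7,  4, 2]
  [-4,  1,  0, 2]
A Jordan chain for λ = 1 of length 3:
v_1 = (6, 12, 6, 12)ᵀ
v_2 = (-5, -4, 7, -4)ᵀ
v_3 = (1, 0, 0, 0)ᵀ

Let N = A − (1)·I. We want v_3 with N^3 v_3 = 0 but N^2 v_3 ≠ 0; then v_{j-1} := N · v_j for j = 3, …, 2.

Pick v_3 = (1, 0, 0, 0)ᵀ.
Then v_2 = N · v_3 = (-5, -4, 7, -4)ᵀ.
Then v_1 = N · v_2 = (6, 12, 6, 12)ᵀ.

Sanity check: (A − (1)·I) v_1 = (0, 0, 0, 0)ᵀ = 0. ✓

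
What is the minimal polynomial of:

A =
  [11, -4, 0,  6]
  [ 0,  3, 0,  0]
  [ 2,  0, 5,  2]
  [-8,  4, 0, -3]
x^2 - 8*x + 15

The characteristic polynomial is χ_A(x) = (x - 5)^2*(x - 3)^2, so the eigenvalues are known. The minimal polynomial is
  m_A(x) = Π_λ (x − λ)^{k_λ}
where k_λ is the size of the *largest* Jordan block for λ (equivalently, the smallest k with (A − λI)^k v = 0 for every generalised eigenvector v of λ).

  λ = 3: largest Jordan block has size 1, contributing (x − 3)
  λ = 5: largest Jordan block has size 1, contributing (x − 5)

So m_A(x) = (x - 5)*(x - 3) = x^2 - 8*x + 15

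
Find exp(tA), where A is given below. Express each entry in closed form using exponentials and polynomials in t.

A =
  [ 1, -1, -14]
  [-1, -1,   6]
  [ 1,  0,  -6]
e^{tA} =
  [-2*t^2*exp(-2*t) + 3*t*exp(-2*t) + exp(-2*t), -2*t^2*exp(-2*t) - t*exp(-2*t), 4*t^2*exp(-2*t) - 14*t*exp(-2*t)]
  [t^2*exp(-2*t) - t*exp(-2*t), t^2*exp(-2*t) + t*exp(-2*t) + exp(-2*t), -2*t^2*exp(-2*t) + 6*t*exp(-2*t)]
  [-t^2*exp(-2*t)/2 + t*exp(-2*t), -t^2*exp(-2*t)/2, t^2*exp(-2*t) - 4*t*exp(-2*t) + exp(-2*t)]

Strategy: write A = P · J · P⁻¹ where J is a Jordan canonical form, so e^{tA} = P · e^{tJ} · P⁻¹, and e^{tJ} can be computed block-by-block.

A has Jordan form
J =
  [-2,  1,  0]
  [ 0, -2,  1]
  [ 0,  0, -2]
(up to reordering of blocks).

Per-block formulas:
  For a 3×3 Jordan block J_3(-2): exp(t · J_3(-2)) = e^(-2t)·(I + t·N + (t^2/2)·N^2), where N is the 3×3 nilpotent shift.

After assembling e^{tJ} and conjugating by P, we get:

e^{tA} =
  [-2*t^2*exp(-2*t) + 3*t*exp(-2*t) + exp(-2*t), -2*t^2*exp(-2*t) - t*exp(-2*t), 4*t^2*exp(-2*t) - 14*t*exp(-2*t)]
  [t^2*exp(-2*t) - t*exp(-2*t), t^2*exp(-2*t) + t*exp(-2*t) + exp(-2*t), -2*t^2*exp(-2*t) + 6*t*exp(-2*t)]
  [-t^2*exp(-2*t)/2 + t*exp(-2*t), -t^2*exp(-2*t)/2, t^2*exp(-2*t) - 4*t*exp(-2*t) + exp(-2*t)]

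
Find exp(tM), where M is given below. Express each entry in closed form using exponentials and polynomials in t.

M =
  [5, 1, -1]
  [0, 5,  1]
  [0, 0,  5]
e^{tM} =
  [exp(5*t), t*exp(5*t), t^2*exp(5*t)/2 - t*exp(5*t)]
  [0, exp(5*t), t*exp(5*t)]
  [0, 0, exp(5*t)]

Strategy: write M = P · J · P⁻¹ where J is a Jordan canonical form, so e^{tM} = P · e^{tJ} · P⁻¹, and e^{tJ} can be computed block-by-block.

M has Jordan form
J =
  [5, 1, 0]
  [0, 5, 1]
  [0, 0, 5]
(up to reordering of blocks).

Per-block formulas:
  For a 3×3 Jordan block J_3(5): exp(t · J_3(5)) = e^(5t)·(I + t·N + (t^2/2)·N^2), where N is the 3×3 nilpotent shift.

After assembling e^{tJ} and conjugating by P, we get:

e^{tM} =
  [exp(5*t), t*exp(5*t), t^2*exp(5*t)/2 - t*exp(5*t)]
  [0, exp(5*t), t*exp(5*t)]
  [0, 0, exp(5*t)]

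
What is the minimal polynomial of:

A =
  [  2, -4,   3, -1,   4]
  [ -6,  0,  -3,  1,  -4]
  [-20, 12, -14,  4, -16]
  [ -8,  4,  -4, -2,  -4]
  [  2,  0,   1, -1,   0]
x^3 + 8*x^2 + 20*x + 16

The characteristic polynomial is χ_A(x) = (x + 2)^3*(x + 4)^2, so the eigenvalues are known. The minimal polynomial is
  m_A(x) = Π_λ (x − λ)^{k_λ}
where k_λ is the size of the *largest* Jordan block for λ (equivalently, the smallest k with (A − λI)^k v = 0 for every generalised eigenvector v of λ).

  λ = -4: largest Jordan block has size 1, contributing (x + 4)
  λ = -2: largest Jordan block has size 2, contributing (x + 2)^2

So m_A(x) = (x + 2)^2*(x + 4) = x^3 + 8*x^2 + 20*x + 16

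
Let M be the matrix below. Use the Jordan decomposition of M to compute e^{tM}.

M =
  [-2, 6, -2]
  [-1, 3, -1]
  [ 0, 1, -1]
e^{tM} =
  [-t^2 - 2*t + 1, 2*t^2 + 6*t, -2*t]
  [-t^2/2 - t, t^2 + 3*t + 1, -t]
  [-t^2/2, t^2 + t, 1 - t]

Strategy: write M = P · J · P⁻¹ where J is a Jordan canonical form, so e^{tM} = P · e^{tJ} · P⁻¹, and e^{tJ} can be computed block-by-block.

M has Jordan form
J =
  [0, 1, 0]
  [0, 0, 1]
  [0, 0, 0]
(up to reordering of blocks).

Per-block formulas:
  For a 3×3 Jordan block J_3(0): exp(t · J_3(0)) = e^(0t)·(I + t·N + (t^2/2)·N^2), where N is the 3×3 nilpotent shift.

After assembling e^{tJ} and conjugating by P, we get:

e^{tM} =
  [-t^2 - 2*t + 1, 2*t^2 + 6*t, -2*t]
  [-t^2/2 - t, t^2 + 3*t + 1, -t]
  [-t^2/2, t^2 + t, 1 - t]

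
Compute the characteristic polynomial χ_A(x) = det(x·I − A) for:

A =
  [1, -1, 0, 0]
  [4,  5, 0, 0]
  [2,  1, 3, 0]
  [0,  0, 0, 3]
x^4 - 12*x^3 + 54*x^2 - 108*x + 81

Expanding det(x·I − A) (e.g. by cofactor expansion or by noting that A is similar to its Jordan form J, which has the same characteristic polynomial as A) gives
  χ_A(x) = x^4 - 12*x^3 + 54*x^2 - 108*x + 81
which factors as (x - 3)^4. The eigenvalues (with algebraic multiplicities) are λ = 3 with multiplicity 4.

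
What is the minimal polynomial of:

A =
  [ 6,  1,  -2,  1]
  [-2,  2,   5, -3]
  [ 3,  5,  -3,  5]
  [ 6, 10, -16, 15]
x^3 - 15*x^2 + 75*x - 125

The characteristic polynomial is χ_A(x) = (x - 5)^4, so the eigenvalues are known. The minimal polynomial is
  m_A(x) = Π_λ (x − λ)^{k_λ}
where k_λ is the size of the *largest* Jordan block for λ (equivalently, the smallest k with (A − λI)^k v = 0 for every generalised eigenvector v of λ).

  λ = 5: largest Jordan block has size 3, contributing (x − 5)^3

So m_A(x) = (x - 5)^3 = x^3 - 15*x^2 + 75*x - 125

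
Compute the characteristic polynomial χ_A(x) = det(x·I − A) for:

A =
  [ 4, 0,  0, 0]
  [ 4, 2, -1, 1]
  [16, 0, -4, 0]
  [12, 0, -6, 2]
x^4 - 4*x^3 - 12*x^2 + 64*x - 64

Expanding det(x·I − A) (e.g. by cofactor expansion or by noting that A is similar to its Jordan form J, which has the same characteristic polynomial as A) gives
  χ_A(x) = x^4 - 4*x^3 - 12*x^2 + 64*x - 64
which factors as (x - 4)*(x - 2)^2*(x + 4). The eigenvalues (with algebraic multiplicities) are λ = -4 with multiplicity 1, λ = 2 with multiplicity 2, λ = 4 with multiplicity 1.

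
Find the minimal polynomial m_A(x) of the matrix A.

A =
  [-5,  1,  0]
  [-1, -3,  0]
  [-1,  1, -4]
x^2 + 8*x + 16

The characteristic polynomial is χ_A(x) = (x + 4)^3, so the eigenvalues are known. The minimal polynomial is
  m_A(x) = Π_λ (x − λ)^{k_λ}
where k_λ is the size of the *largest* Jordan block for λ (equivalently, the smallest k with (A − λI)^k v = 0 for every generalised eigenvector v of λ).

  λ = -4: largest Jordan block has size 2, contributing (x + 4)^2

So m_A(x) = (x + 4)^2 = x^2 + 8*x + 16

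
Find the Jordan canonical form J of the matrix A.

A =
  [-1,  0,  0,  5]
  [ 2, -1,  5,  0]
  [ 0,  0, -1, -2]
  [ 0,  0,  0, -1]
J_2(-1) ⊕ J_2(-1)

The characteristic polynomial is
  det(x·I − A) = x^4 + 4*x^3 + 6*x^2 + 4*x + 1 = (x + 1)^4

Eigenvalues and multiplicities (the geometric multiplicity of λ is n − rank(A − λI), which equals the number of Jordan blocks for λ):
  λ = -1: algebraic multiplicity = 4, geometric multiplicity = 2

Determining the block sizes for each eigenvalue:
  λ = -1: with am = 4 and gm = 2, the partition is not yet determined (e.g. several partitions of 4 into 2 parts exist). Let N = A − (-1)·I. Computing rank(N^1) = 2, rank(N^2) = 0; the number of blocks of size ≥ j is rank(N^{j−1}) − rank(N^j), giving [2, 2]. So we have 2 block(s) of size 2 → block sizes [2, 2]

Assembling the blocks gives a Jordan form
J =
  [-1,  1,  0,  0]
  [ 0, -1,  0,  0]
  [ 0,  0, -1,  1]
  [ 0,  0,  0, -1]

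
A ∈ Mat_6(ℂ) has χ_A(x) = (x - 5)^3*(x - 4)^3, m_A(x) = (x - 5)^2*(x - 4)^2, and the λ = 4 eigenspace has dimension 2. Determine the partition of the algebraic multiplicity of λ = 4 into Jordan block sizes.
Block sizes for λ = 4: [2, 1]

Step 1 — from the characteristic polynomial, algebraic multiplicity of λ = 4 is 3. From dim ker(A − (4)·I) = 2, there are exactly 2 Jordan blocks for λ = 4.
Step 2 — from the minimal polynomial, the factor (x − 4)^2 tells us the largest block for λ = 4 has size 2.
Step 3 — with total size 3, 2 blocks, and largest block 2, the block sizes (in nonincreasing order) are [2, 1].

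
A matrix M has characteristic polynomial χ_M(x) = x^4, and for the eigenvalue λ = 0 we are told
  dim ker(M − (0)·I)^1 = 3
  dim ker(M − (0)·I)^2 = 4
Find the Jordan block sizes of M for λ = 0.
Block sizes for λ = 0: [2, 1, 1]

From the dimensions of kernels of powers, the number of Jordan blocks of size at least j is d_j − d_{j−1} where d_j = dim ker(N^j) (with d_0 = 0). Computing the differences gives [3, 1].
The number of blocks of size exactly k is (#blocks of size ≥ k) − (#blocks of size ≥ k + 1), so the partition is: 2 block(s) of size 1, 1 block(s) of size 2.
In nonincreasing order the block sizes are [2, 1, 1].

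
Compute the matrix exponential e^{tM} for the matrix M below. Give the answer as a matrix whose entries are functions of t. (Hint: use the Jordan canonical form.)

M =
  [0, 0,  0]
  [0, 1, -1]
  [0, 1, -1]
e^{tM} =
  [1, 0, 0]
  [0, t + 1, -t]
  [0, t, 1 - t]

Strategy: write M = P · J · P⁻¹ where J is a Jordan canonical form, so e^{tM} = P · e^{tJ} · P⁻¹, and e^{tJ} can be computed block-by-block.

M has Jordan form
J =
  [0, 1, 0]
  [0, 0, 0]
  [0, 0, 0]
(up to reordering of blocks).

Per-block formulas:
  For a 2×2 Jordan block J_2(0): exp(t · J_2(0)) = e^(0t)·(I + t·N), where N is the 2×2 nilpotent shift.
  For a 1×1 block at λ = 0: exp(t · [0]) = [e^(0t)].

After assembling e^{tJ} and conjugating by P, we get:

e^{tM} =
  [1, 0, 0]
  [0, t + 1, -t]
  [0, t, 1 - t]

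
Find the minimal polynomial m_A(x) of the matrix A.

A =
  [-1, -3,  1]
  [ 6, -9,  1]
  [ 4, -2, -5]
x^3 + 15*x^2 + 75*x + 125

The characteristic polynomial is χ_A(x) = (x + 5)^3, so the eigenvalues are known. The minimal polynomial is
  m_A(x) = Π_λ (x − λ)^{k_λ}
where k_λ is the size of the *largest* Jordan block for λ (equivalently, the smallest k with (A − λI)^k v = 0 for every generalised eigenvector v of λ).

  λ = -5: largest Jordan block has size 3, contributing (x + 5)^3

So m_A(x) = (x + 5)^3 = x^3 + 15*x^2 + 75*x + 125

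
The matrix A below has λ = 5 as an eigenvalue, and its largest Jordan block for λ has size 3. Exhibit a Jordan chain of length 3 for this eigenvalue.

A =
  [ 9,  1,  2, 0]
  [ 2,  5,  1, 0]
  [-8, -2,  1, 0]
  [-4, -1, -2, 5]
A Jordan chain for λ = 5 of length 3:
v_1 = (2, 0, -4, -2)ᵀ
v_2 = (4, 2, -8, -4)ᵀ
v_3 = (1, 0, 0, 0)ᵀ

Let N = A − (5)·I. We want v_3 with N^3 v_3 = 0 but N^2 v_3 ≠ 0; then v_{j-1} := N · v_j for j = 3, …, 2.

Pick v_3 = (1, 0, 0, 0)ᵀ.
Then v_2 = N · v_3 = (4, 2, -8, -4)ᵀ.
Then v_1 = N · v_2 = (2, 0, -4, -2)ᵀ.

Sanity check: (A − (5)·I) v_1 = (0, 0, 0, 0)ᵀ = 0. ✓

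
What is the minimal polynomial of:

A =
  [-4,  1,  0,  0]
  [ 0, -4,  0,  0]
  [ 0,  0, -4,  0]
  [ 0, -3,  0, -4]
x^2 + 8*x + 16

The characteristic polynomial is χ_A(x) = (x + 4)^4, so the eigenvalues are known. The minimal polynomial is
  m_A(x) = Π_λ (x − λ)^{k_λ}
where k_λ is the size of the *largest* Jordan block for λ (equivalently, the smallest k with (A − λI)^k v = 0 for every generalised eigenvector v of λ).

  λ = -4: largest Jordan block has size 2, contributing (x + 4)^2

So m_A(x) = (x + 4)^2 = x^2 + 8*x + 16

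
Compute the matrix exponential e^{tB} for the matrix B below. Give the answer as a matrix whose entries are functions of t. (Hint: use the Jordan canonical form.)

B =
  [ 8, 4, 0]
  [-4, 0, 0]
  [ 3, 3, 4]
e^{tB} =
  [4*t*exp(4*t) + exp(4*t), 4*t*exp(4*t), 0]
  [-4*t*exp(4*t), -4*t*exp(4*t) + exp(4*t), 0]
  [3*t*exp(4*t), 3*t*exp(4*t), exp(4*t)]

Strategy: write B = P · J · P⁻¹ where J is a Jordan canonical form, so e^{tB} = P · e^{tJ} · P⁻¹, and e^{tJ} can be computed block-by-block.

B has Jordan form
J =
  [4, 1, 0]
  [0, 4, 0]
  [0, 0, 4]
(up to reordering of blocks).

Per-block formulas:
  For a 1×1 block at λ = 4: exp(t · [4]) = [e^(4t)].
  For a 2×2 Jordan block J_2(4): exp(t · J_2(4)) = e^(4t)·(I + t·N), where N is the 2×2 nilpotent shift.

After assembling e^{tJ} and conjugating by P, we get:

e^{tB} =
  [4*t*exp(4*t) + exp(4*t), 4*t*exp(4*t), 0]
  [-4*t*exp(4*t), -4*t*exp(4*t) + exp(4*t), 0]
  [3*t*exp(4*t), 3*t*exp(4*t), exp(4*t)]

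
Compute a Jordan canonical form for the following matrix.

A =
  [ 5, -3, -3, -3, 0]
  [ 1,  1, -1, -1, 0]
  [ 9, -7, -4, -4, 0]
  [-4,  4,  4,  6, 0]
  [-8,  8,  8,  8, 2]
J_3(2) ⊕ J_1(2) ⊕ J_1(2)

The characteristic polynomial is
  det(x·I − A) = x^5 - 10*x^4 + 40*x^3 - 80*x^2 + 80*x - 32 = (x - 2)^5

Eigenvalues and multiplicities (the geometric multiplicity of λ is n − rank(A − λI), which equals the number of Jordan blocks for λ):
  λ = 2: algebraic multiplicity = 5, geometric multiplicity = 3

Determining the block sizes for each eigenvalue:
  λ = 2: with am = 5 and gm = 3, the partition is not yet determined (e.g. several partitions of 5 into 3 parts exist). Let N = A − (2)·I. Computing rank(N^1) = 2, rank(N^2) = 1, rank(N^3) = 0; the number of blocks of size ≥ j is rank(N^{j−1}) − rank(N^j), giving [3, 1, 1]. So we have 1 block(s) of size 3, 2 block(s) of size 1 → block sizes [3, 1, 1]

Assembling the blocks gives a Jordan form
J =
  [2, 1, 0, 0, 0]
  [0, 2, 1, 0, 0]
  [0, 0, 2, 0, 0]
  [0, 0, 0, 2, 0]
  [0, 0, 0, 0, 2]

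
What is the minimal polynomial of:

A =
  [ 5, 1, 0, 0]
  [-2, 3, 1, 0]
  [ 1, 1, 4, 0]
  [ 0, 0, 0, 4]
x^3 - 12*x^2 + 48*x - 64

The characteristic polynomial is χ_A(x) = (x - 4)^4, so the eigenvalues are known. The minimal polynomial is
  m_A(x) = Π_λ (x − λ)^{k_λ}
where k_λ is the size of the *largest* Jordan block for λ (equivalently, the smallest k with (A − λI)^k v = 0 for every generalised eigenvector v of λ).

  λ = 4: largest Jordan block has size 3, contributing (x − 4)^3

So m_A(x) = (x - 4)^3 = x^3 - 12*x^2 + 48*x - 64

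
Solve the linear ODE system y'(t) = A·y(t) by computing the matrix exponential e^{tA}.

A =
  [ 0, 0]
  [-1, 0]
e^{tA} =
  [1, 0]
  [-t, 1]

Strategy: write A = P · J · P⁻¹ where J is a Jordan canonical form, so e^{tA} = P · e^{tJ} · P⁻¹, and e^{tJ} can be computed block-by-block.

A has Jordan form
J =
  [0, 1]
  [0, 0]
(up to reordering of blocks).

Per-block formulas:
  For a 2×2 Jordan block J_2(0): exp(t · J_2(0)) = e^(0t)·(I + t·N), where N is the 2×2 nilpotent shift.

After assembling e^{tJ} and conjugating by P, we get:

e^{tA} =
  [1, 0]
  [-t, 1]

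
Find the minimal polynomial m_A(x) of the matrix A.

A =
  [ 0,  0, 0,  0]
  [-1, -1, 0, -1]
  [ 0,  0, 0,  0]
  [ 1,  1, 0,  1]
x^2

The characteristic polynomial is χ_A(x) = x^4, so the eigenvalues are known. The minimal polynomial is
  m_A(x) = Π_λ (x − λ)^{k_λ}
where k_λ is the size of the *largest* Jordan block for λ (equivalently, the smallest k with (A − λI)^k v = 0 for every generalised eigenvector v of λ).

  λ = 0: largest Jordan block has size 2, contributing (x − 0)^2

So m_A(x) = x^2 = x^2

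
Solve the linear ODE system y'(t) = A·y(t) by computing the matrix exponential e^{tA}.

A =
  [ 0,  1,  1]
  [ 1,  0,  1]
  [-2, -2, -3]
e^{tA} =
  [t*exp(-t) + exp(-t), t*exp(-t), t*exp(-t)]
  [t*exp(-t), t*exp(-t) + exp(-t), t*exp(-t)]
  [-2*t*exp(-t), -2*t*exp(-t), -2*t*exp(-t) + exp(-t)]

Strategy: write A = P · J · P⁻¹ where J is a Jordan canonical form, so e^{tA} = P · e^{tJ} · P⁻¹, and e^{tJ} can be computed block-by-block.

A has Jordan form
J =
  [-1,  1,  0]
  [ 0, -1,  0]
  [ 0,  0, -1]
(up to reordering of blocks).

Per-block formulas:
  For a 2×2 Jordan block J_2(-1): exp(t · J_2(-1)) = e^(-1t)·(I + t·N), where N is the 2×2 nilpotent shift.
  For a 1×1 block at λ = -1: exp(t · [-1]) = [e^(-1t)].

After assembling e^{tJ} and conjugating by P, we get:

e^{tA} =
  [t*exp(-t) + exp(-t), t*exp(-t), t*exp(-t)]
  [t*exp(-t), t*exp(-t) + exp(-t), t*exp(-t)]
  [-2*t*exp(-t), -2*t*exp(-t), -2*t*exp(-t) + exp(-t)]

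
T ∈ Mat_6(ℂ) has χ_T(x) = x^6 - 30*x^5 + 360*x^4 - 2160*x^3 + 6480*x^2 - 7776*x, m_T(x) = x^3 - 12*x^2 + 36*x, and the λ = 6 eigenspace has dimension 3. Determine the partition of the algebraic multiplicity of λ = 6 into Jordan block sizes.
Block sizes for λ = 6: [2, 2, 1]

Step 1 — from the characteristic polynomial, algebraic multiplicity of λ = 6 is 5. From dim ker(T − (6)·I) = 3, there are exactly 3 Jordan blocks for λ = 6.
Step 2 — from the minimal polynomial, the factor (x − 6)^2 tells us the largest block for λ = 6 has size 2.
Step 3 — with total size 5, 3 blocks, and largest block 2, the block sizes (in nonincreasing order) are [2, 2, 1].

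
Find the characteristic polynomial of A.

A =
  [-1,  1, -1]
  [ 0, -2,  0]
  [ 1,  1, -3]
x^3 + 6*x^2 + 12*x + 8

Expanding det(x·I − A) (e.g. by cofactor expansion or by noting that A is similar to its Jordan form J, which has the same characteristic polynomial as A) gives
  χ_A(x) = x^3 + 6*x^2 + 12*x + 8
which factors as (x + 2)^3. The eigenvalues (with algebraic multiplicities) are λ = -2 with multiplicity 3.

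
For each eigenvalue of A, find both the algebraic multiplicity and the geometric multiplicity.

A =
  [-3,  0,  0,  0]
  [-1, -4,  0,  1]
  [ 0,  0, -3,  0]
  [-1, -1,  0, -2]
λ = -3: alg = 4, geom = 3

Step 1 — factor the characteristic polynomial to read off the algebraic multiplicities:
  χ_A(x) = (x + 3)^4

Step 2 — compute geometric multiplicities via the rank-nullity identity g(λ) = n − rank(A − λI):
  rank(A − (-3)·I) = 1, so dim ker(A − (-3)·I) = n − 1 = 3

Summary:
  λ = -3: algebraic multiplicity = 4, geometric multiplicity = 3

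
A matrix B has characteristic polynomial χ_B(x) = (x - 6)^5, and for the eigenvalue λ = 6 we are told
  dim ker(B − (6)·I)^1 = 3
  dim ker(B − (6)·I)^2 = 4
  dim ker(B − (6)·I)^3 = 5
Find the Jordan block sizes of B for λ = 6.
Block sizes for λ = 6: [3, 1, 1]

From the dimensions of kernels of powers, the number of Jordan blocks of size at least j is d_j − d_{j−1} where d_j = dim ker(N^j) (with d_0 = 0). Computing the differences gives [3, 1, 1].
The number of blocks of size exactly k is (#blocks of size ≥ k) − (#blocks of size ≥ k + 1), so the partition is: 2 block(s) of size 1, 1 block(s) of size 3.
In nonincreasing order the block sizes are [3, 1, 1].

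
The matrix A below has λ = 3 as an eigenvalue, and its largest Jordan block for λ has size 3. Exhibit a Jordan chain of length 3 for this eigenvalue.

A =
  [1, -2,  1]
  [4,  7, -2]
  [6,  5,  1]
A Jordan chain for λ = 3 of length 3:
v_1 = (2, -4, -4)ᵀ
v_2 = (-2, 4, 6)ᵀ
v_3 = (1, 0, 0)ᵀ

Let N = A − (3)·I. We want v_3 with N^3 v_3 = 0 but N^2 v_3 ≠ 0; then v_{j-1} := N · v_j for j = 3, …, 2.

Pick v_3 = (1, 0, 0)ᵀ.
Then v_2 = N · v_3 = (-2, 4, 6)ᵀ.
Then v_1 = N · v_2 = (2, -4, -4)ᵀ.

Sanity check: (A − (3)·I) v_1 = (0, 0, 0)ᵀ = 0. ✓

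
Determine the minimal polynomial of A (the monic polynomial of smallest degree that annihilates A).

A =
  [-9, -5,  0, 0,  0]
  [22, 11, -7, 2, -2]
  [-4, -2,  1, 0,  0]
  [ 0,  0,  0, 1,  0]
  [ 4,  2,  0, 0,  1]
x^3 - 3*x^2 + 3*x - 1

The characteristic polynomial is χ_A(x) = (x - 1)^5, so the eigenvalues are known. The minimal polynomial is
  m_A(x) = Π_λ (x − λ)^{k_λ}
where k_λ is the size of the *largest* Jordan block for λ (equivalently, the smallest k with (A − λI)^k v = 0 for every generalised eigenvector v of λ).

  λ = 1: largest Jordan block has size 3, contributing (x − 1)^3

So m_A(x) = (x - 1)^3 = x^3 - 3*x^2 + 3*x - 1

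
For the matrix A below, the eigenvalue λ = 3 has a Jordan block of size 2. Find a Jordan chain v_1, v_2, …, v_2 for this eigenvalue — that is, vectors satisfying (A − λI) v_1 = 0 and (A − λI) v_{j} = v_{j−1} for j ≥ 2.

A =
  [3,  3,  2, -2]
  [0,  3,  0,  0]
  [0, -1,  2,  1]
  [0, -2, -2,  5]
A Jordan chain for λ = 3 of length 2:
v_1 = (1, 0, 0, 0)ᵀ
v_2 = (0, 1, -1, 0)ᵀ

Let N = A − (3)·I. We want v_2 with N^2 v_2 = 0 but N^1 v_2 ≠ 0; then v_{j-1} := N · v_j for j = 2, …, 2.

Pick v_2 = (0, 1, -1, 0)ᵀ.
Then v_1 = N · v_2 = (1, 0, 0, 0)ᵀ.

Sanity check: (A − (3)·I) v_1 = (0, 0, 0, 0)ᵀ = 0. ✓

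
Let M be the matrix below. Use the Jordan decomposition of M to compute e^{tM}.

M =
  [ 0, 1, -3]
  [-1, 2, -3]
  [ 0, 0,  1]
e^{tM} =
  [-t*exp(t) + exp(t), t*exp(t), -3*t*exp(t)]
  [-t*exp(t), t*exp(t) + exp(t), -3*t*exp(t)]
  [0, 0, exp(t)]

Strategy: write M = P · J · P⁻¹ where J is a Jordan canonical form, so e^{tM} = P · e^{tJ} · P⁻¹, and e^{tJ} can be computed block-by-block.

M has Jordan form
J =
  [1, 1, 0]
  [0, 1, 0]
  [0, 0, 1]
(up to reordering of blocks).

Per-block formulas:
  For a 2×2 Jordan block J_2(1): exp(t · J_2(1)) = e^(1t)·(I + t·N), where N is the 2×2 nilpotent shift.
  For a 1×1 block at λ = 1: exp(t · [1]) = [e^(1t)].

After assembling e^{tJ} and conjugating by P, we get:

e^{tM} =
  [-t*exp(t) + exp(t), t*exp(t), -3*t*exp(t)]
  [-t*exp(t), t*exp(t) + exp(t), -3*t*exp(t)]
  [0, 0, exp(t)]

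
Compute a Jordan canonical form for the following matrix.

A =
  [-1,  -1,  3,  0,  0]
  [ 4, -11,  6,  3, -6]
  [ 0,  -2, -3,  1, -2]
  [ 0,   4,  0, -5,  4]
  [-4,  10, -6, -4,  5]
J_2(-3) ⊕ J_2(-3) ⊕ J_1(-3)

The characteristic polynomial is
  det(x·I − A) = x^5 + 15*x^4 + 90*x^3 + 270*x^2 + 405*x + 243 = (x + 3)^5

Eigenvalues and multiplicities (the geometric multiplicity of λ is n − rank(A − λI), which equals the number of Jordan blocks for λ):
  λ = -3: algebraic multiplicity = 5, geometric multiplicity = 3

Determining the block sizes for each eigenvalue:
  λ = -3: with am = 5 and gm = 3, the partition is not yet determined (e.g. several partitions of 5 into 3 parts exist). Let N = A − (-3)·I. Computing rank(N^1) = 2, rank(N^2) = 0; the number of blocks of size ≥ j is rank(N^{j−1}) − rank(N^j), giving [3, 2]. So we have 2 block(s) of size 2, 1 block(s) of size 1 → block sizes [2, 2, 1]

Assembling the blocks gives a Jordan form
J =
  [-3,  1,  0,  0,  0]
  [ 0, -3,  0,  0,  0]
  [ 0,  0, -3,  1,  0]
  [ 0,  0,  0, -3,  0]
  [ 0,  0,  0,  0, -3]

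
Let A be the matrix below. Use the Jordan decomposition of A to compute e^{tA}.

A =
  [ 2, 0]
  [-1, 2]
e^{tA} =
  [exp(2*t), 0]
  [-t*exp(2*t), exp(2*t)]

Strategy: write A = P · J · P⁻¹ where J is a Jordan canonical form, so e^{tA} = P · e^{tJ} · P⁻¹, and e^{tJ} can be computed block-by-block.

A has Jordan form
J =
  [2, 1]
  [0, 2]
(up to reordering of blocks).

Per-block formulas:
  For a 2×2 Jordan block J_2(2): exp(t · J_2(2)) = e^(2t)·(I + t·N), where N is the 2×2 nilpotent shift.

After assembling e^{tJ} and conjugating by P, we get:

e^{tA} =
  [exp(2*t), 0]
  [-t*exp(2*t), exp(2*t)]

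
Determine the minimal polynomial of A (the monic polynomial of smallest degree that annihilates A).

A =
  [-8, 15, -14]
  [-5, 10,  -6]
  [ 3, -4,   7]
x^3 - 9*x^2 + 27*x - 27

The characteristic polynomial is χ_A(x) = (x - 3)^3, so the eigenvalues are known. The minimal polynomial is
  m_A(x) = Π_λ (x − λ)^{k_λ}
where k_λ is the size of the *largest* Jordan block for λ (equivalently, the smallest k with (A − λI)^k v = 0 for every generalised eigenvector v of λ).

  λ = 3: largest Jordan block has size 3, contributing (x − 3)^3

So m_A(x) = (x - 3)^3 = x^3 - 9*x^2 + 27*x - 27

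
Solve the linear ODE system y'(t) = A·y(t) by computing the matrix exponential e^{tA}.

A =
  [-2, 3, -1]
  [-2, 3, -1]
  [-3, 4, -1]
e^{tA} =
  [t^2/2 - 2*t + 1, -t^2/2 + 3*t, -t]
  [t^2/2 - 2*t, -t^2/2 + 3*t + 1, -t]
  [t^2/2 - 3*t, -t^2/2 + 4*t, 1 - t]

Strategy: write A = P · J · P⁻¹ where J is a Jordan canonical form, so e^{tA} = P · e^{tJ} · P⁻¹, and e^{tJ} can be computed block-by-block.

A has Jordan form
J =
  [0, 1, 0]
  [0, 0, 1]
  [0, 0, 0]
(up to reordering of blocks).

Per-block formulas:
  For a 3×3 Jordan block J_3(0): exp(t · J_3(0)) = e^(0t)·(I + t·N + (t^2/2)·N^2), where N is the 3×3 nilpotent shift.

After assembling e^{tJ} and conjugating by P, we get:

e^{tA} =
  [t^2/2 - 2*t + 1, -t^2/2 + 3*t, -t]
  [t^2/2 - 2*t, -t^2/2 + 3*t + 1, -t]
  [t^2/2 - 3*t, -t^2/2 + 4*t, 1 - t]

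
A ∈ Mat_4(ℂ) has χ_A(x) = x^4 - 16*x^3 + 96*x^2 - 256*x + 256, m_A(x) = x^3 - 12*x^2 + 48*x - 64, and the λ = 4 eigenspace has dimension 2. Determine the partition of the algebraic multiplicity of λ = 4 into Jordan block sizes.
Block sizes for λ = 4: [3, 1]

Step 1 — from the characteristic polynomial, algebraic multiplicity of λ = 4 is 4. From dim ker(A − (4)·I) = 2, there are exactly 2 Jordan blocks for λ = 4.
Step 2 — from the minimal polynomial, the factor (x − 4)^3 tells us the largest block for λ = 4 has size 3.
Step 3 — with total size 4, 2 blocks, and largest block 3, the block sizes (in nonincreasing order) are [3, 1].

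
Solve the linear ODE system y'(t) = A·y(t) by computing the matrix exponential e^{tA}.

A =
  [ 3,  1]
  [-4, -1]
e^{tA} =
  [2*t*exp(t) + exp(t), t*exp(t)]
  [-4*t*exp(t), -2*t*exp(t) + exp(t)]

Strategy: write A = P · J · P⁻¹ where J is a Jordan canonical form, so e^{tA} = P · e^{tJ} · P⁻¹, and e^{tJ} can be computed block-by-block.

A has Jordan form
J =
  [1, 1]
  [0, 1]
(up to reordering of blocks).

Per-block formulas:
  For a 2×2 Jordan block J_2(1): exp(t · J_2(1)) = e^(1t)·(I + t·N), where N is the 2×2 nilpotent shift.

After assembling e^{tJ} and conjugating by P, we get:

e^{tA} =
  [2*t*exp(t) + exp(t), t*exp(t)]
  [-4*t*exp(t), -2*t*exp(t) + exp(t)]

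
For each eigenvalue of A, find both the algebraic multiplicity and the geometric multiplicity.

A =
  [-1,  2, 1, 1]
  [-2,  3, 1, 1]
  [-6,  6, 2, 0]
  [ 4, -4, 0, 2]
λ = 1: alg = 2, geom = 2; λ = 2: alg = 2, geom = 2

Step 1 — factor the characteristic polynomial to read off the algebraic multiplicities:
  χ_A(x) = (x - 2)^2*(x - 1)^2

Step 2 — compute geometric multiplicities via the rank-nullity identity g(λ) = n − rank(A − λI):
  rank(A − (1)·I) = 2, so dim ker(A − (1)·I) = n − 2 = 2
  rank(A − (2)·I) = 2, so dim ker(A − (2)·I) = n − 2 = 2

Summary:
  λ = 1: algebraic multiplicity = 2, geometric multiplicity = 2
  λ = 2: algebraic multiplicity = 2, geometric multiplicity = 2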